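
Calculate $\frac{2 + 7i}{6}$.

Divisor is real, so divide each part by 6:
= 1/3 + (7/6)i


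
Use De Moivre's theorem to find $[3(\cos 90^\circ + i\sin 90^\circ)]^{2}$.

By De Moivre: z^n = r^n(cos(nθ) + i sin(nθ))
= 3^2(cos(2*90°) + i sin(2*90°))
= 9(cos 180° + i sin 180°)
= -9


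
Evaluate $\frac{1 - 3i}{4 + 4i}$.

Multiply numerator and denominator by conjugate (4 - 4i):
= (1 - 3i)(4 - 4i) / (4^2 + 4^2)
= (-8 - 16i) / 32
Divide through by 8: (-1 - 2i) / 4
= -1/4 - (1/2)i


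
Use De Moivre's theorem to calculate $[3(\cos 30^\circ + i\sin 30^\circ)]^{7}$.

By De Moivre: z^n = r^n(cos(nθ) + i sin(nθ))
= 3^7(cos(7*30°) + i sin(7*30°))
= 2187(cos 210° + i sin 210°)
= -2187*sqrt(3)/2 - (2187/2)i


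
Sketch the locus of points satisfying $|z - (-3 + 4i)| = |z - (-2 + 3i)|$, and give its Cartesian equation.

|z - z1| = |z - z2| means z is equidistant from z1 and z2,
i.e. the perpendicular bisector of the segment from (-3, 4) to (-2, 3) (midpoint (-5/2, 7/2)).
With z = x + yi, square both sides:
(x - (-3))^2 + (y - 4)^2 = (x - (-2))^2 + (y - 3)^2
The x^2 and y^2 terms cancel: 2x + (-2)y = 13 - 25 = -12
Simplify: x - y = -6
Locus: Perpendicular bisector of the segment from (-3, 4) to (-2, 3): the line x - y = -6


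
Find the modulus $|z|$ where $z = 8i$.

|z| = sqrt(a^2 + b^2) = sqrt(0^2 + 8^2) = sqrt(64) = 8


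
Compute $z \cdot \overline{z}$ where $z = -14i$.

z * conjugate(z) = |z|^2 = a^2 + b^2
= 0^2 + (-14)^2 = 196


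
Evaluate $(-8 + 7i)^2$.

(a + bi)^2 = a^2 - b^2 + 2abi
= (-8)^2 - 7^2 + 2*(-8)*7i
= 15 - 112i


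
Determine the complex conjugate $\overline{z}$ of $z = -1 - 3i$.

If z = a + bi, then conjugate(z) = a - bi
conjugate(-1 - 3i) = -1 + 3i


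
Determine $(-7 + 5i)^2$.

(a + bi)^2 = a^2 - b^2 + 2abi
= (-7)^2 - 5^2 + 2*(-7)*5i
= 24 - 70i


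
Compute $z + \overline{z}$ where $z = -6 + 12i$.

z + conjugate(z) = (a + bi) + (a - bi) = 2a
= 2 * (-6) = -12


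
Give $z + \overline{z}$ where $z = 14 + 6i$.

z + conjugate(z) = (a + bi) + (a - bi) = 2a
= 2 * 14 = 28


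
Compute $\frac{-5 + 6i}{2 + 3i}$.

Multiply numerator and denominator by conjugate (2 - 3i):
= (-5 + 6i)(2 - 3i) / (2^2 + 3^2)
= (8 + 27i) / 13
= 8/13 + (27/13)i


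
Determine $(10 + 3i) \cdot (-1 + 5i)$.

(a1*a2 - b1*b2) + (a1*b2 + b1*a2)i
= (-10 - 15) + (50 + (-3))i
= -25 + 47i


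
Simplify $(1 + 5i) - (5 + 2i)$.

(1 - 5) + (5 - 2)i = -4 + 3i


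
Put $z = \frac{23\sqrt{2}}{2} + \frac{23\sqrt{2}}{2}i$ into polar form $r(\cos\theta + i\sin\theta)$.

r = |z| = sqrt(a^2 + b^2) = sqrt((23*sqrt(2)/2)^2 + (23*sqrt(2)/2)^2) = sqrt(529/2 + 529/2) = sqrt(529) = 23
θ = arctan(b/a) = arctan(16.2635/16.2635) (quadrant-adjusted) = 45°
z = 23(cos 45° + i sin 45°)


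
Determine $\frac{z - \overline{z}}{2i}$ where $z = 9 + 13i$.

z - conjugate(z) = 2bi
(z - conjugate(z))/(2i) = 2bi/(2i) = b = 13


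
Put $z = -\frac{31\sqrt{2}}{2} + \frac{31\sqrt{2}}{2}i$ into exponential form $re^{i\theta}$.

r = |z| = sqrt((-31*sqrt(2)/2)^2 + (31*sqrt(2)/2)^2) = sqrt(961/2 + 961/2) = sqrt(961) = 31
θ = arctan(b/a) = arctan(21.9203/-21.9203) (quadrant-adjusted) = 135° = 3π/4
z = 31e^(i*3π/4)


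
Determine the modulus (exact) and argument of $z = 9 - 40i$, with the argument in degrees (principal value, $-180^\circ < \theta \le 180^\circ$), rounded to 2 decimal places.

|z| = sqrt(9^2 + (-40)^2) = 41
arg(z) = arctan(b/a) = arctan(-40/9) (quadrant-adjusted) = -77.32°


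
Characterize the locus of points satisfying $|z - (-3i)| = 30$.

|z - z0| = r describes a circle centered at z0 with radius r
Here z0 = -3i and r = 30
Locus: Circle centered at (0, -3) with radius 30


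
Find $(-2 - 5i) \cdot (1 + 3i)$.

(a1*a2 - b1*b2) + (a1*b2 + b1*a2)i
= (-2 - (-15)) + (-6 + (-5))i
= 13 - 11i


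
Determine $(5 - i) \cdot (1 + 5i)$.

(a1*a2 - b1*b2) + (a1*b2 + b1*a2)i
= (5 - (-5)) + (25 + (-1))i
= 10 + 24i


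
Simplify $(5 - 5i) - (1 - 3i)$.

(5 - 1) + (-5 - (-3))i = 4 - 2i


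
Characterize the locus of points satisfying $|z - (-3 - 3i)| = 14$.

|z - z0| = r describes a circle centered at z0 with radius r
Here z0 = -3 - 3i and r = 14
Locus: Circle centered at (-3, -3) with radius 14


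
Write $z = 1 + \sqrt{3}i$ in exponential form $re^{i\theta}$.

r = |z| = sqrt((1)^2 + (sqrt(3))^2) = sqrt(1 + 3) = sqrt(4) = 2
θ = arctan(b/a) = arctan(1.7321/1) (quadrant-adjusted) = 60° = π/3
z = 2e^(i*π/3)


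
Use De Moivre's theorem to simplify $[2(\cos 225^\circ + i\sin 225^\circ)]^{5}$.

By De Moivre: z^n = r^n(cos(nθ) + i sin(nθ))
= 2^5(cos(5*225°) + i sin(5*225°))
= 32(cos 45° + i sin 45°)
= 16*sqrt(2) + 16*sqrt(2)i


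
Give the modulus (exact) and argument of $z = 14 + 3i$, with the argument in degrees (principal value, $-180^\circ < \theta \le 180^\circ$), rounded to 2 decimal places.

|z| = sqrt(14^2 + 3^2) = sqrt(205)
arg(z) = arctan(b/a) = arctan(3/14) (quadrant-adjusted) = 12.09°


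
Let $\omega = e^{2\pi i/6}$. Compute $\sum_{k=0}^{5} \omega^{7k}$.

Let ζ = ω^7 = e^(2πi·7/6). Since 6 ∤ 7, ζ ≠ 1.
Sum = Σ_{k=0}^{5} ζ^k = (ζ^6 - 1)/(ζ - 1) = (ω^{7·6} - 1)/(ζ - 1) = (1 - 1)/(ζ - 1) = 0


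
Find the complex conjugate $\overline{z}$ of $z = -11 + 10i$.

If z = a + bi, then conjugate(z) = a - bi
conjugate(-11 + 10i) = -11 - 10i


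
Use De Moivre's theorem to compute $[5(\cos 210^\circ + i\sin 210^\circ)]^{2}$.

By De Moivre: z^n = r^n(cos(nθ) + i sin(nθ))
= 5^2(cos(2*210°) + i sin(2*210°))
= 25(cos 60° + i sin 60°)
= 25/2 + (25*sqrt(3)/2)i


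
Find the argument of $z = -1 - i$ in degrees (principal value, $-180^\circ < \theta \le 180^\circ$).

θ = arctan(b/a) = arctan(-1/-1) (quadrant-adjusted) = -135°


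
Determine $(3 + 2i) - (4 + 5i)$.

(3 - 4) + (2 - 5)i = -1 - 3i


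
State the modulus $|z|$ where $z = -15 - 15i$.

|z| = sqrt(a^2 + b^2) = sqrt((-15)^2 + (-15)^2) = sqrt(450) = sqrt(450)


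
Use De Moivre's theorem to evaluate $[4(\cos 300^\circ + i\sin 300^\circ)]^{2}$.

By De Moivre: z^n = r^n(cos(nθ) + i sin(nθ))
= 4^2(cos(2*300°) + i sin(2*300°))
= 16(cos 240° + i sin 240°)
= -8 - 8*sqrt(3)i


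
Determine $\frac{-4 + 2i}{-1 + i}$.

Multiply numerator and denominator by conjugate (-1 - i):
= (-4 + 2i)(-1 - i) / ((-1)^2 + 1^2)
= (6 + 2i) / 2
= 3 + i


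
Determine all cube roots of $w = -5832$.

|w| = 5832, arg(w) = 180°
Root modulus = 5832^(1/3) = 18
Root arguments: θ_k = (180° + 360°k)/3 for k = 0, 1, ..., 2
Roots: 9 + 9*sqrt(3)i, -18, 9 - 9*sqrt(3)i


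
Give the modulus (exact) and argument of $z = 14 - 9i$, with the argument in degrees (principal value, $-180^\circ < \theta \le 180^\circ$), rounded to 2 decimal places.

|z| = sqrt(14^2 + (-9)^2) = sqrt(277)
arg(z) = arctan(b/a) = arctan(-9/14) (quadrant-adjusted) = -32.74°


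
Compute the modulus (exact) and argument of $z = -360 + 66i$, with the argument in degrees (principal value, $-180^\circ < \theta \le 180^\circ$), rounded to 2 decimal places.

|z| = sqrt((-360)^2 + 66^2) = 366
arg(z) = arctan(b/a) = arctan(66/-360) (quadrant-adjusted) = 169.61°


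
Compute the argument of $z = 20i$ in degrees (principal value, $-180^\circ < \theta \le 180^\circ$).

a = 0 and b > 0, so z lies on the positive imaginary axis: θ = 90°


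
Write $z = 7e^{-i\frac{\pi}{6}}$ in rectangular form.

a = r cos θ = 7 * sqrt(3)/2 = 7*sqrt(3)/2
b = r sin θ = 7 * -1/2 = -7/2
z = 7*sqrt(3)/2 - (7/2)i


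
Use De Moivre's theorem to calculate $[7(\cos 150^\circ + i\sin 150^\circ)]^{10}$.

By De Moivre: z^n = r^n(cos(nθ) + i sin(nθ))
= 7^10(cos(10*150°) + i sin(10*150°))
= 282475249(cos 60° + i sin 60°)
= 282475249/2 + (282475249*sqrt(3)/2)i


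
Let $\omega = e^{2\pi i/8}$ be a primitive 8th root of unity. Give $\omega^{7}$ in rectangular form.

ω^7 = e^(2πi·7/8) = e^(i·7π/4)
= cos(7π/4) + i sin(7π/4)
= sqrt(2)/2 - (sqrt(2)/2)i


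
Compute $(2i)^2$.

(a + bi)^2 = a^2 - b^2 + 2abi
= 0^2 - 2^2 + 2*0*2i
= -4


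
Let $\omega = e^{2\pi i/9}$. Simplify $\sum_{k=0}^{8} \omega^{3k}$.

Let ζ = ω^3 = e^(2πi·3/9). Since 9 ∤ 3, ζ ≠ 1.
Sum = Σ_{k=0}^{8} ζ^k = (ζ^9 - 1)/(ζ - 1) = (ω^{3·9} - 1)/(ζ - 1) = (1 - 1)/(ζ - 1) = 0


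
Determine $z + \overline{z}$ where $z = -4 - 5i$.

z + conjugate(z) = (a + bi) + (a - bi) = 2a
= 2 * (-4) = -8


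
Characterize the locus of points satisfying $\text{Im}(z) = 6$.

Im(z) = y where z = x + yi; the equation y = 6 is satisfied by all points with that y-coordinate
Locus: Horizontal line y = 6


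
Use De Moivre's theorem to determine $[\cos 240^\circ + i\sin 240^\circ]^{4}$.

By De Moivre: z^n = r^n(cos(nθ) + i sin(nθ))
= 1^4(cos(4*240°) + i sin(4*240°))
= 1(cos 240° + i sin 240°)
= -1/2 - (sqrt(3)/2)i


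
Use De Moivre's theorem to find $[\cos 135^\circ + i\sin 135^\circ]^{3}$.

By De Moivre: z^n = r^n(cos(nθ) + i sin(nθ))
= 1^3(cos(3*135°) + i sin(3*135°))
= 1(cos 45° + i sin 45°)
= sqrt(2)/2 + (sqrt(2)/2)i


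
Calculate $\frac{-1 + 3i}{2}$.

Divisor is real, so divide each part by 2:
= -1/2 + (3/2)i


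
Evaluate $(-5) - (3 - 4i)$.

(-5 - 3) + (0 - (-4))i = -8 + 4i


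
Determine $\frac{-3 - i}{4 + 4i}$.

Multiply numerator and denominator by conjugate (4 - 4i):
= (-3 - i)(4 - 4i) / (4^2 + 4^2)
= (-16 + 8i) / 32
Divide through by 8: (-2 + i) / 4
= -1/2 + (1/4)i


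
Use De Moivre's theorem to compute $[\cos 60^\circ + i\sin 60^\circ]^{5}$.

By De Moivre: z^n = r^n(cos(nθ) + i sin(nθ))
= 1^5(cos(5*60°) + i sin(5*60°))
= 1(cos 300° + i sin 300°)
= 1/2 - (sqrt(3)/2)i


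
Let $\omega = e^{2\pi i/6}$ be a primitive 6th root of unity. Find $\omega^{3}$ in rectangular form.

ω^3 = e^(2πi·3/6) = e^(i·1π)
= cos(1π) + i sin(1π)
= -1


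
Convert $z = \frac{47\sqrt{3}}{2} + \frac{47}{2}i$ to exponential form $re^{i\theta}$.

r = |z| = sqrt((47*sqrt(3)/2)^2 + (47/2)^2) = sqrt(6627/4 + 2209/4) = sqrt(2209) = 47
θ = arctan(b/a) = arctan(23.5/40.7032) (quadrant-adjusted) = 30° = π/6
z = 47e^(i*π/6)


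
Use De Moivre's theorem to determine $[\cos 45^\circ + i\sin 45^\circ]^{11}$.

By De Moivre: z^n = r^n(cos(nθ) + i sin(nθ))
= 1^11(cos(11*45°) + i sin(11*45°))
= 1(cos 135° + i sin 135°)
= -sqrt(2)/2 + (sqrt(2)/2)i


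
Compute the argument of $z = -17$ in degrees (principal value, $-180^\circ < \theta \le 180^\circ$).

b = 0 and a < 0, so z lies on the negative real axis: θ = 180°


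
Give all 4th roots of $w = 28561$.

|w| = 28561, arg(w) = 0°
Root modulus = 28561^(1/4) = 13
Root arguments: θ_k = (0° + 360°k)/4 for k = 0, 1, ..., 3
Roots: 13, 13i, -13, -13i


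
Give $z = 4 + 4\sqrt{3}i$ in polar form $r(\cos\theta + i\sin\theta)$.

r = |z| = sqrt(a^2 + b^2) = sqrt((4)^2 + (4*sqrt(3))^2) = sqrt(16 + 48) = sqrt(64) = 8
θ = arctan(b/a) = arctan(6.9282/4) (quadrant-adjusted) = 60°
z = 8(cos 60° + i sin 60°)


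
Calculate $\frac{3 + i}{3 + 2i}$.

Multiply numerator and denominator by conjugate (3 - 2i):
= (3 + i)(3 - 2i) / (3^2 + 2^2)
= (11 - 3i) / 13
= 11/13 - (3/13)i


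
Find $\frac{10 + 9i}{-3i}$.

Multiply numerator and denominator by conjugate (3i):
= (10 + 9i)(3i) / (0^2 + (-3)^2)
= (-27 + 30i) / 9
Divide through by 3: (-9 + 10i) / 3
= -3 + (10/3)i


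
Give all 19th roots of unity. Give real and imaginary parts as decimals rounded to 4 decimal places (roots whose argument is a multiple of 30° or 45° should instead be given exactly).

ω_k = e^(2πik/19) = cos(2πk/19) + i sin(2πk/19) for k = 0, 1, ..., 18
Roots: 1, 0.9458 + 0.3247i, 0.7891 + 0.6142i, 0.5469 + 0.8372i, 0.2455 + 0.9694i, -0.0826 + 0.9966i, -0.4017 + 0.9158i, -0.6773 + 0.7357i, -0.8795 + 0.4759i, -0.9864 + 0.1646i, -0.9864 - 0.1646i, -0.8795 - 0.4759i, -0.6773 - 0.7357i, -0.4017 - 0.9158i, -0.0826 - 0.9966i, 0.2455 - 0.9694i, 0.5469 - 0.8372i, 0.7891 - 0.6142i, 0.9458 - 0.3247i


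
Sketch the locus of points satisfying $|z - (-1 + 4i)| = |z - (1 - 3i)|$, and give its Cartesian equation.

|z - z1| = |z - z2| means z is equidistant from z1 and z2,
i.e. the perpendicular bisector of the segment from (-1, 4) to (1, -3) (midpoint (0, 1/2)).
With z = x + yi, square both sides:
(x - (-1))^2 + (y - 4)^2 = (x - 1)^2 + (y - (-3))^2
The x^2 and y^2 terms cancel: 4x + (-14)y = 10 - 17 = -7
Simplify: 4x - 14y = -7
Locus: Perpendicular bisector of the segment from (-1, 4) to (1, -3): the line 4x - 14y = -7


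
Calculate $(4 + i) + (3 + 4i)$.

(4 + 3) + (1 + 4)i = 7 + 5i


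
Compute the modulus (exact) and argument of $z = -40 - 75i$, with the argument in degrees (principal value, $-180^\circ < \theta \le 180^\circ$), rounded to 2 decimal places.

|z| = sqrt((-40)^2 + (-75)^2) = 85
arg(z) = arctan(b/a) = arctan(-75/-40) (quadrant-adjusted) = -118.07°


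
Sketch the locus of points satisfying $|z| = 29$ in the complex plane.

|z| = 29 means sqrt(x^2 + y^2) = 29
This is a circle of radius 29 centered at the origin


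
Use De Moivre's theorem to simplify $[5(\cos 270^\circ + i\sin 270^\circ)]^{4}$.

By De Moivre: z^n = r^n(cos(nθ) + i sin(nθ))
= 5^4(cos(4*270°) + i sin(4*270°))
= 625(cos 0° + i sin 0°)
= 625


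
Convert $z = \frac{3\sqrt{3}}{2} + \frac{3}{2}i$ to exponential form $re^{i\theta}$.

r = |z| = sqrt((3*sqrt(3)/2)^2 + (3/2)^2) = sqrt(27/4 + 9/4) = sqrt(9) = 3
θ = arctan(b/a) = arctan(1.5/2.5981) (quadrant-adjusted) = 30° = π/6
z = 3e^(i*π/6)


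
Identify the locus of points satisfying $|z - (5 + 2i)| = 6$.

|z - z0| = r describes a circle centered at z0 with radius r
Here z0 = 5 + 2i and r = 6
Locus: Circle centered at (5, 2) with radius 6


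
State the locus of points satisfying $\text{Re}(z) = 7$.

Re(z) = x where z = x + yi; the equation x = 7 is satisfied by all points with that x-coordinate
Locus: Vertical line x = 7


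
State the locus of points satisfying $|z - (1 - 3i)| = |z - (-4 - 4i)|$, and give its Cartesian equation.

|z - z1| = |z - z2| means z is equidistant from z1 and z2,
i.e. the perpendicular bisector of the segment from (1, -3) to (-4, -4) (midpoint (-3/2, -7/2)).
With z = x + yi, square both sides:
(x - 1)^2 + (y - (-3))^2 = (x - (-4))^2 + (y - (-4))^2
The x^2 and y^2 terms cancel: -10x + (-2)y = 32 - 10 = 22
Simplify: 5x + y = -11
Locus: Perpendicular bisector of the segment from (1, -3) to (-4, -4): the line 5x + y = -11


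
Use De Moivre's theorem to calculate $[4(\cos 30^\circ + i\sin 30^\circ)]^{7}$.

By De Moivre: z^n = r^n(cos(nθ) + i sin(nθ))
= 4^7(cos(7*30°) + i sin(7*30°))
= 16384(cos 210° + i sin 210°)
= -8192*sqrt(3) - 8192i


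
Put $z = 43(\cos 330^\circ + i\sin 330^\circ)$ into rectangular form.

a = r cos θ = 43 * sqrt(3)/2 = 43*sqrt(3)/2
b = r sin θ = 43 * -1/2 = -43/2
z = 43*sqrt(3)/2 - (43/2)i


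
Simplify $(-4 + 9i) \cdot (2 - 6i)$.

(a1*a2 - b1*b2) + (a1*b2 + b1*a2)i
= (-8 - (-54)) + (24 + 18)i
= 46 + 42i


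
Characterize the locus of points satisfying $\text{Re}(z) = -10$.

Re(z) = x where z = x + yi; the equation x = -10 is satisfied by all points with that x-coordinate
Locus: Vertical line x = -10


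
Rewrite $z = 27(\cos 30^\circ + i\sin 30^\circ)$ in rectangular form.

a = r cos θ = 27 * sqrt(3)/2 = 27*sqrt(3)/2
b = r sin θ = 27 * 1/2 = 27/2
z = 27*sqrt(3)/2 + (27/2)i


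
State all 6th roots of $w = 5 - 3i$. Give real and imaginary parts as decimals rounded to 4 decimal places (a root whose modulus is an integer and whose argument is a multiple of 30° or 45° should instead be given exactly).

|w| = sqrt(34) ≈ 5.830952, arg(w) ≈ 329.036243°
Root modulus = sqrt(34)^(1/6) ≈ 1.341601
Root arguments: θ_k = (arg(w) + 360°k)/6 for k = 0, 1, ..., 5
Compute each root as (root modulus)(cos θ_k + i sin θ_k) using full-precision intermediates, then round to 4 decimal places.
Roots: 0.7726 + 1.0968i, -0.5636 + 1.2175i, -1.3362 + 0.1207i, -0.7726 - 1.0968i, 0.5636 - 1.2175i, 1.3362 - 0.1207i


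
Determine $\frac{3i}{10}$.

Divisor is real, so divide each part by 10:
= 0 + (3/10)i


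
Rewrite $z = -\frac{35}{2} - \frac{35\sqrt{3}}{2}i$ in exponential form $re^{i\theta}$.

r = |z| = sqrt((-35/2)^2 + (-35*sqrt(3)/2)^2) = sqrt(1225/4 + 3675/4) = sqrt(1225) = 35
θ = arctan(b/a) = arctan(-30.3109/-17.5) (quadrant-adjusted) = 240° = 4π/3
z = 35e^(i*4π/3)


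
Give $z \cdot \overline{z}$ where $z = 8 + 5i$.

z * conjugate(z) = |z|^2 = a^2 + b^2
= 8^2 + 5^2 = 89


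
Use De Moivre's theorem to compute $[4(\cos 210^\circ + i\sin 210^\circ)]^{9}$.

By De Moivre: z^n = r^n(cos(nθ) + i sin(nθ))
= 4^9(cos(9*210°) + i sin(9*210°))
= 262144(cos 90° + i sin 90°)
= 262144i


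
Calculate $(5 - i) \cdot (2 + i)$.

(a1*a2 - b1*b2) + (a1*b2 + b1*a2)i
= (10 - (-1)) + (5 + (-2))i
= 11 + 3i


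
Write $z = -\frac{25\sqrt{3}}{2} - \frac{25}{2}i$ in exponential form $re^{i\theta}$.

r = |z| = sqrt((-25*sqrt(3)/2)^2 + (-25/2)^2) = sqrt(1875/4 + 625/4) = sqrt(625) = 25
θ = arctan(b/a) = arctan(-12.5/-21.6506) (quadrant-adjusted) = -150° = -5π/6
z = 25e^(-i*5π/6)


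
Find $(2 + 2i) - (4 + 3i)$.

(2 - 4) + (2 - 3)i = -2 - i


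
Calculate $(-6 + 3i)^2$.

(a + bi)^2 = a^2 - b^2 + 2abi
= (-6)^2 - 3^2 + 2*(-6)*3i
= 27 - 36i


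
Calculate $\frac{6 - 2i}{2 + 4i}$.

Multiply numerator and denominator by conjugate (2 - 4i):
= (6 - 2i)(2 - 4i) / (2^2 + 4^2)
= (4 - 28i) / 20
Divide through by 4: (1 - 7i) / 5
= 1/5 - (7/5)i


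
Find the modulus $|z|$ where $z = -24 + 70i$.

|z| = sqrt(a^2 + b^2) = sqrt((-24)^2 + 70^2) = sqrt(5476) = 74


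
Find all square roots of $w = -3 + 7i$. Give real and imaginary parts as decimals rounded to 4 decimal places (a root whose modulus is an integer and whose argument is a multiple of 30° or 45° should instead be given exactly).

|w| = sqrt(58) ≈ 7.615773, arg(w) ≈ 113.198591°
Root modulus = sqrt(58)^(1/2) ≈ 2.759669
Root arguments: θ_k = (arg(w) + 360°k)/2 for k = 0, 1, ..., 1
Compute each root as (root modulus)(cos θ_k + i sin θ_k) using full-precision intermediates, then round to 4 decimal places.
Roots: 1.5192 + 2.3039i, -1.5192 - 2.3039i


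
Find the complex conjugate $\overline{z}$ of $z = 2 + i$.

If z = a + bi, then conjugate(z) = a - bi
conjugate(2 + i) = 2 - i


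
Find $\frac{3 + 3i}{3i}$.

Multiply numerator and denominator by conjugate (-3i):
= (3 + 3i)(-3i) / (0^2 + 3^2)
= (9 - 9i) / 9
= 1 - i


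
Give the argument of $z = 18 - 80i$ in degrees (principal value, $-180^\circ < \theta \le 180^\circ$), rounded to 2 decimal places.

θ = arctan(b/a) = arctan(-80/18) (quadrant-adjusted) = -77.32°


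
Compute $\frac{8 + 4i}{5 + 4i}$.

Multiply numerator and denominator by conjugate (5 - 4i):
= (8 + 4i)(5 - 4i) / (5^2 + 4^2)
= (56 - 12i) / 41
= 56/41 - (12/41)i


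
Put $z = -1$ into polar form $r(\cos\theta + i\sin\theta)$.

r = |z| = sqrt(a^2 + b^2) = sqrt((-1)^2 + (0)^2) = sqrt(1 + 0) = sqrt(1) = 1
b = 0 and a < 0, so z lies on the negative real axis: θ = 180°
z = 1(cos 180° + i sin 180°)


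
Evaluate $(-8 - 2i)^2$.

(a + bi)^2 = a^2 - b^2 + 2abi
= (-8)^2 - (-2)^2 + 2*(-8)*(-2)i
= 60 + 32i


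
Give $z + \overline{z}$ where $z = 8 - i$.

z + conjugate(z) = (a + bi) + (a - bi) = 2a
= 2 * 8 = 16


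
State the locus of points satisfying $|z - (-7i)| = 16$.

|z - z0| = r describes a circle centered at z0 with radius r
Here z0 = -7i and r = 16
Locus: Circle centered at (0, -7) with radius 16


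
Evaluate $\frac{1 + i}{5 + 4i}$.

Multiply numerator and denominator by conjugate (5 - 4i):
= (1 + i)(5 - 4i) / (5^2 + 4^2)
= (9 + i) / 41
= 9/41 + (1/41)i


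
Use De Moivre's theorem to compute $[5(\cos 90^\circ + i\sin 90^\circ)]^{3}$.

By De Moivre: z^n = r^n(cos(nθ) + i sin(nθ))
= 5^3(cos(3*90°) + i sin(3*90°))
= 125(cos 270° + i sin 270°)
= -125i


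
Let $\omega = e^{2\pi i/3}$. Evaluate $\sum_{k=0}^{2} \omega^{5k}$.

Let ζ = ω^5 = e^(2πi·5/3). Since 3 ∤ 5, ζ ≠ 1.
Sum = Σ_{k=0}^{2} ζ^k = (ζ^3 - 1)/(ζ - 1) = (ω^{5·3} - 1)/(ζ - 1) = (1 - 1)/(ζ - 1) = 0


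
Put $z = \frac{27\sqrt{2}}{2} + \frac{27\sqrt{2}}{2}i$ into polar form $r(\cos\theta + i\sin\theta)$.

r = |z| = sqrt(a^2 + b^2) = sqrt((27*sqrt(2)/2)^2 + (27*sqrt(2)/2)^2) = sqrt(729/2 + 729/2) = sqrt(729) = 27
θ = arctan(b/a) = arctan(19.0919/19.0919) (quadrant-adjusted) = 45°
z = 27(cos 45° + i sin 45°)


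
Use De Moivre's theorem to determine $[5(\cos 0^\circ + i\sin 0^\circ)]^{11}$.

By De Moivre: z^n = r^n(cos(nθ) + i sin(nθ))
= 5^11(cos(11*0°) + i sin(11*0°))
= 48828125(cos 0° + i sin 0°)
= 48828125


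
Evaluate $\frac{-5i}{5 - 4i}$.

Multiply numerator and denominator by conjugate (5 + 4i):
= (-5i)(5 + 4i) / (5^2 + (-4)^2)
= (20 - 25i) / 41
= 20/41 - (25/41)i


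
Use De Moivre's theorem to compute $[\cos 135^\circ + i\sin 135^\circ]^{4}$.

By De Moivre: z^n = r^n(cos(nθ) + i sin(nθ))
= 1^4(cos(4*135°) + i sin(4*135°))
= 1(cos 180° + i sin 180°)
= -1


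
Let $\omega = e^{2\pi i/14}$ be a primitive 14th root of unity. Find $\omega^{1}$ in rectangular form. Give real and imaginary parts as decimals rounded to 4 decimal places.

ω^1 = e^(2πi·1/14) = e^(i·1π/7)
= cos(1π/7) + i sin(1π/7)
= 0.9010 + 0.4339i


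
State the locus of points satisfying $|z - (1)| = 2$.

|z - z0| = r describes a circle centered at z0 with radius r
Here z0 = 1 and r = 2
Locus: Circle centered at (1, 0) with radius 2


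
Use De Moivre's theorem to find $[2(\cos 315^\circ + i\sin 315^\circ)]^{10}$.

By De Moivre: z^n = r^n(cos(nθ) + i sin(nθ))
= 2^10(cos(10*315°) + i sin(10*315°))
= 1024(cos 270° + i sin 270°)
= -1024i


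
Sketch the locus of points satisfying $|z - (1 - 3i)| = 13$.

|z - z0| = r describes a circle centered at z0 with radius r
Here z0 = 1 - 3i and r = 13
Locus: Circle centered at (1, -3) with radius 13


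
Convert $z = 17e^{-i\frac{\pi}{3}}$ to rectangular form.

a = r cos θ = 17 * 1/2 = 17/2
b = r sin θ = 17 * -sqrt(3)/2 = -17*sqrt(3)/2
z = 17/2 - (17*sqrt(3)/2)i


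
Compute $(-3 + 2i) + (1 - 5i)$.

(-3 + 1) + (2 + (-5))i = -2 - 3i


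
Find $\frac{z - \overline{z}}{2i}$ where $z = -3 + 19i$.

z - conjugate(z) = 2bi
(z - conjugate(z))/(2i) = 2bi/(2i) = b = 19


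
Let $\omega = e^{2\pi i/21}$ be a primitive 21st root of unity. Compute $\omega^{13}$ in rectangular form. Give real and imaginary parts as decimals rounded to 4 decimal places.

ω^13 = e^(2πi·13/21) = e^(i·26π/21)
= cos(26π/21) + i sin(26π/21)
= -0.7331 - 0.6802i


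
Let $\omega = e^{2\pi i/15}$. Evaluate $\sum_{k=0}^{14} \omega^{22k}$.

Let ζ = ω^22 = e^(2πi·22/15). Since 15 ∤ 22, ζ ≠ 1.
Sum = Σ_{k=0}^{14} ζ^k = (ζ^15 - 1)/(ζ - 1) = (ω^{22·15} - 1)/(ζ - 1) = (1 - 1)/(ζ - 1) = 0


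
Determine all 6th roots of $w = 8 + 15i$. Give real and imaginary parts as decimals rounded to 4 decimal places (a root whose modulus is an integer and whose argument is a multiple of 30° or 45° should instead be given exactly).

|w| = 17, arg(w) ≈ 61.927513°
Root modulus = 17^(1/6) ≈ 1.603522
Root arguments: θ_k = (arg(w) + 360°k)/6 for k = 0, 1, ..., 5
Compute each root as (root modulus)(cos θ_k + i sin θ_k) using full-precision intermediates, then round to 4 decimal places.
Roots: 1.5776 + 0.2873i, 0.5400 + 1.5099i, -1.0376 + 1.2226i, -1.5776 - 0.2873i, -0.5400 - 1.5099i, 1.0376 - 1.2226i


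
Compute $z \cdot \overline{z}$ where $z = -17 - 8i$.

z * conjugate(z) = |z|^2 = a^2 + b^2
= (-17)^2 + (-8)^2 = 353


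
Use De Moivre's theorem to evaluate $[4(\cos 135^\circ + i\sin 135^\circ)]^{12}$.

By De Moivre: z^n = r^n(cos(nθ) + i sin(nθ))
= 4^12(cos(12*135°) + i sin(12*135°))
= 16777216(cos 180° + i sin 180°)
= -16777216


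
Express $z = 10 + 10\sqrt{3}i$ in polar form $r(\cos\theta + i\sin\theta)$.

r = |z| = sqrt(a^2 + b^2) = sqrt((10)^2 + (10*sqrt(3))^2) = sqrt(100 + 300) = sqrt(400) = 20
θ = arctan(b/a) = arctan(17.3205/10) (quadrant-adjusted) = 60°
z = 20(cos 60° + i sin 60°)


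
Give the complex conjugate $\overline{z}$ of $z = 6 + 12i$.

If z = a + bi, then conjugate(z) = a - bi
conjugate(6 + 12i) = 6 - 12i


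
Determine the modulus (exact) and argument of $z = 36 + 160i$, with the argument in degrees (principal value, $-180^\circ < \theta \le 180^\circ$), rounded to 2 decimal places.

|z| = sqrt(36^2 + 160^2) = 164
arg(z) = arctan(b/a) = arctan(160/36) (quadrant-adjusted) = 77.32°


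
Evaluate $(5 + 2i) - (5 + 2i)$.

(5 - 5) + (2 - 2)i = 0


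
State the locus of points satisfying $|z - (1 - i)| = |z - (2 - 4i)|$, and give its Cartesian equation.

|z - z1| = |z - z2| means z is equidistant from z1 and z2,
i.e. the perpendicular bisector of the segment from (1, -1) to (2, -4) (midpoint (3/2, -5/2)).
With z = x + yi, square both sides:
(x - 1)^2 + (y - (-1))^2 = (x - 2)^2 + (y - (-4))^2
The x^2 and y^2 terms cancel: 2x + (-6)y = 20 - 2 = 18
Simplify: x - 3y = 9
Locus: Perpendicular bisector of the segment from (1, -1) to (2, -4): the line x - 3y = 9


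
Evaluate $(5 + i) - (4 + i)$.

(5 - 4) + (1 - 1)i = 1


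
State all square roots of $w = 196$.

|w| = 196, arg(w) = 0°
Root modulus = 196^(1/2) = 14
Root arguments: θ_k = (0° + 360°k)/2 for k = 0, 1, ..., 1
Roots: 14, -14


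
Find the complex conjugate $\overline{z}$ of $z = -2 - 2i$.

If z = a + bi, then conjugate(z) = a - bi
conjugate(-2 - 2i) = -2 + 2i


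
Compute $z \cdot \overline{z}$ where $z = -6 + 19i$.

z * conjugate(z) = |z|^2 = a^2 + b^2
= (-6)^2 + 19^2 = 397


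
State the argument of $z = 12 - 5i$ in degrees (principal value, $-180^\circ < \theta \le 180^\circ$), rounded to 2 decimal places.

θ = arctan(b/a) = arctan(-5/12) (quadrant-adjusted) = -22.62°


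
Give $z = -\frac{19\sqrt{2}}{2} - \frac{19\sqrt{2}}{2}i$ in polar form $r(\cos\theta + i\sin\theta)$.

r = |z| = sqrt(a^2 + b^2) = sqrt((-19*sqrt(2)/2)^2 + (-19*sqrt(2)/2)^2) = sqrt(361/2 + 361/2) = sqrt(361) = 19
θ = arctan(b/a) = arctan(-13.435/-13.435) (quadrant-adjusted) = 225°
z = 19(cos 225° + i sin 225°)


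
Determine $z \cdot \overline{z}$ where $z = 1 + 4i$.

z * conjugate(z) = |z|^2 = a^2 + b^2
= 1^2 + 4^2 = 17


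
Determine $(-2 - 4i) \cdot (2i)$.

(a1*a2 - b1*b2) + (a1*b2 + b1*a2)i
= (0 - (-8)) + (-4 + 0)i
= 8 - 4i


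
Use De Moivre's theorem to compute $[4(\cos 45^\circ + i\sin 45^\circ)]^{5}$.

By De Moivre: z^n = r^n(cos(nθ) + i sin(nθ))
= 4^5(cos(5*45°) + i sin(5*45°))
= 1024(cos 225° + i sin 225°)
= -512*sqrt(2) - 512*sqrt(2)i


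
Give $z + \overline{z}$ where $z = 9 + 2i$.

z + conjugate(z) = (a + bi) + (a - bi) = 2a
= 2 * 9 = 18


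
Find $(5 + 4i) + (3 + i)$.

(5 + 3) + (4 + 1)i = 8 + 5i


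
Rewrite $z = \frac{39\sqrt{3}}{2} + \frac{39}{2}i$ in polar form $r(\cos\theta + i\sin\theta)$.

r = |z| = sqrt(a^2 + b^2) = sqrt((39*sqrt(3)/2)^2 + (39/2)^2) = sqrt(4563/4 + 1521/4) = sqrt(1521) = 39
θ = arctan(b/a) = arctan(19.5/33.775) (quadrant-adjusted) = 30°
z = 39(cos 30° + i sin 30°)


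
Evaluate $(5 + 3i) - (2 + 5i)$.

(5 - 2) + (3 - 5)i = 3 - 2i


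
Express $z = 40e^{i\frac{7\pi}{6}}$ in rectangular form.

a = r cos θ = 40 * -sqrt(3)/2 = -20*sqrt(3)
b = r sin θ = 40 * -1/2 = -20
z = -20*sqrt(3) - 20i


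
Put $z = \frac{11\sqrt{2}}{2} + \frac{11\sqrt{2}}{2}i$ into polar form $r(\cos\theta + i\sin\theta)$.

r = |z| = sqrt(a^2 + b^2) = sqrt((11*sqrt(2)/2)^2 + (11*sqrt(2)/2)^2) = sqrt(121/2 + 121/2) = sqrt(121) = 11
θ = arctan(b/a) = arctan(7.7782/7.7782) (quadrant-adjusted) = 45°
z = 11(cos 45° + i sin 45°)


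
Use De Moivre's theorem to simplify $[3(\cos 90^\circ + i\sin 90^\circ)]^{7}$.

By De Moivre: z^n = r^n(cos(nθ) + i sin(nθ))
= 3^7(cos(7*90°) + i sin(7*90°))
= 2187(cos 270° + i sin 270°)
= -2187i


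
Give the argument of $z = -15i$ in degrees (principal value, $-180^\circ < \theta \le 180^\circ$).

a = 0 and b < 0, so z lies on the negative imaginary axis: θ = -90°


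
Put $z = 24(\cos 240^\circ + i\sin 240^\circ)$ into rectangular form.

a = r cos θ = 24 * -1/2 = -12
b = r sin θ = 24 * -sqrt(3)/2 = -12*sqrt(3)
z = -12 - 12*sqrt(3)i


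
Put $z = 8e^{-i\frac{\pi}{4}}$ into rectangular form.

a = r cos θ = 8 * sqrt(2)/2 = 4*sqrt(2)
b = r sin θ = 8 * -sqrt(2)/2 = -4*sqrt(2)
z = 4*sqrt(2) - 4*sqrt(2)i


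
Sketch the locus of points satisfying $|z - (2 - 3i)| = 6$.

|z - z0| = r describes a circle centered at z0 with radius r
Here z0 = 2 - 3i and r = 6
Locus: Circle centered at (2, -3) with radius 6


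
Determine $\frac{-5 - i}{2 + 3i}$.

Multiply numerator and denominator by conjugate (2 - 3i):
= (-5 - i)(2 - 3i) / (2^2 + 3^2)
= (-13 + 13i) / 13
= -1 + i


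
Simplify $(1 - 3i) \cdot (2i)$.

(a1*a2 - b1*b2) + (a1*b2 + b1*a2)i
= (0 - (-6)) + (2 + 0)i
= 6 + 2i


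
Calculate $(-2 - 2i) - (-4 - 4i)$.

(-2 - (-4)) + (-2 - (-4))i = 2 + 2i


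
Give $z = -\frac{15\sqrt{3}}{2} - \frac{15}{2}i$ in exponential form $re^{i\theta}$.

r = |z| = sqrt((-15*sqrt(3)/2)^2 + (-15/2)^2) = sqrt(675/4 + 225/4) = sqrt(225) = 15
θ = arctan(b/a) = arctan(-7.5/-12.9904) (quadrant-adjusted) = -150° = -5π/6
z = 15e^(-i*5π/6)


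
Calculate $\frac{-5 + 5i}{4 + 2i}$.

Multiply numerator and denominator by conjugate (4 - 2i):
= (-5 + 5i)(4 - 2i) / (4^2 + 2^2)
= (-10 + 30i) / 20
Divide through by 10: (-1 + 3i) / 2
= -1/2 + (3/2)i


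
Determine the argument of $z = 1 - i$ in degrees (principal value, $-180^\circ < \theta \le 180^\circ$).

θ = arctan(b/a) = arctan(-1/1) (quadrant-adjusted) = -45°


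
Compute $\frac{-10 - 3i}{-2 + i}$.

Multiply numerator and denominator by conjugate (-2 - i):
= (-10 - 3i)(-2 - i) / ((-2)^2 + 1^2)
= (17 + 16i) / 5
= 17/5 + (16/5)i


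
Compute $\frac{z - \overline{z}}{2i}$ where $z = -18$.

z - conjugate(z) = 2bi
(z - conjugate(z))/(2i) = 2bi/(2i) = b = 0


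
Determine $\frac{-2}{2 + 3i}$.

Multiply numerator and denominator by conjugate (2 - 3i):
= (-2)(2 - 3i) / (2^2 + 3^2)
= (-4 + 6i) / 13
= -4/13 + (6/13)i


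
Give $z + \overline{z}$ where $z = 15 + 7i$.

z + conjugate(z) = (a + bi) + (a - bi) = 2a
= 2 * 15 = 30


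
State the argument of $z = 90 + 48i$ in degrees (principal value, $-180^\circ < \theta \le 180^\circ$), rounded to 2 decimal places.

θ = arctan(b/a) = arctan(48/90) (quadrant-adjusted) = 28.07°


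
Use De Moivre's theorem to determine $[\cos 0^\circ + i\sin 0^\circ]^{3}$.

By De Moivre: z^n = r^n(cos(nθ) + i sin(nθ))
= 1^3(cos(3*0°) + i sin(3*0°))
= 1(cos 0° + i sin 0°)
= 1


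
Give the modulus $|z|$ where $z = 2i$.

|z| = sqrt(a^2 + b^2) = sqrt(0^2 + 2^2) = sqrt(4) = 2


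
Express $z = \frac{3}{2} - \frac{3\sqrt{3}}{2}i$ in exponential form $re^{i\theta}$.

r = |z| = sqrt((3/2)^2 + (-3*sqrt(3)/2)^2) = sqrt(9/4 + 27/4) = sqrt(9) = 3
θ = arctan(b/a) = arctan(-2.5981/1.5) (quadrant-adjusted) = -60° = -π/3
z = 3e^(-i*π/3)


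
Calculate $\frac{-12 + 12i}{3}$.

Divisor is real, so divide each part by 3:
= -4 + 4i


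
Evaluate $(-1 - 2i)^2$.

(a + bi)^2 = a^2 - b^2 + 2abi
= (-1)^2 - (-2)^2 + 2*(-1)*(-2)i
= -3 + 4i


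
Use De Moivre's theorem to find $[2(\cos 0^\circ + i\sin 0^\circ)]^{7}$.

By De Moivre: z^n = r^n(cos(nθ) + i sin(nθ))
= 2^7(cos(7*0°) + i sin(7*0°))
= 128(cos 0° + i sin 0°)
= 128


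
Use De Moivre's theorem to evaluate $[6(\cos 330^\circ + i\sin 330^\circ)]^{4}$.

By De Moivre: z^n = r^n(cos(nθ) + i sin(nθ))
= 6^4(cos(4*330°) + i sin(4*330°))
= 1296(cos 240° + i sin 240°)
= -648 - 648*sqrt(3)i


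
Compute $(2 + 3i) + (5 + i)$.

(2 + 5) + (3 + 1)i = 7 + 4i


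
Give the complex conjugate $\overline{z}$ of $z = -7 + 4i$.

If z = a + bi, then conjugate(z) = a - bi
conjugate(-7 + 4i) = -7 - 4i


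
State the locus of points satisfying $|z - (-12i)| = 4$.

|z - z0| = r describes a circle centered at z0 with radius r
Here z0 = -12i and r = 4
Locus: Circle centered at (0, -12) with radius 4


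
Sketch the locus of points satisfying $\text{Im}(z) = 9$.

Im(z) = y where z = x + yi; the equation y = 9 is satisfied by all points with that y-coordinate
Locus: Horizontal line y = 9


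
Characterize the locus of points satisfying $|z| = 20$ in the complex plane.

|z| = 20 means sqrt(x^2 + y^2) = 20
This is a circle of radius 20 centered at the origin


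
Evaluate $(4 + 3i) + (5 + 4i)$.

(4 + 5) + (3 + 4)i = 9 + 7i


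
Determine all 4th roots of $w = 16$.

|w| = 16, arg(w) = 0°
Root modulus = 16^(1/4) = 2
Root arguments: θ_k = (0° + 360°k)/4 for k = 0, 1, ..., 3
Roots: 2, 2i, -2, -2i


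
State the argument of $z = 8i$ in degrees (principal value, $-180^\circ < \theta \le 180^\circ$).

a = 0 and b > 0, so z lies on the positive imaginary axis: θ = 90°


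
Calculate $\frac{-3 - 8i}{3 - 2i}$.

Multiply numerator and denominator by conjugate (3 + 2i):
= (-3 - 8i)(3 + 2i) / (3^2 + (-2)^2)
= (7 - 30i) / 13
= 7/13 - (30/13)i


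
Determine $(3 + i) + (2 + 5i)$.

(3 + 2) + (1 + 5)i = 5 + 6i


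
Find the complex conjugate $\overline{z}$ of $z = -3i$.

If z = a + bi, then conjugate(z) = a - bi
conjugate(-3i) = 3i


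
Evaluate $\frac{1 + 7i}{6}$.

Divisor is real, so divide each part by 6:
= 1/6 + (7/6)i


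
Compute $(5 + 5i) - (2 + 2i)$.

(5 - 2) + (5 - 2)i = 3 + 3i


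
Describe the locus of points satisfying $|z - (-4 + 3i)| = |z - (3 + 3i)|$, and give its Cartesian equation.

|z - z1| = |z - z2| means z is equidistant from z1 and z2,
i.e. the perpendicular bisector of the segment from (-4, 3) to (3, 3) (midpoint (-1/2, 3)).
With z = x + yi, square both sides:
(x - (-4))^2 + (y - 3)^2 = (x - 3)^2 + (y - 3)^2
The x^2 and y^2 terms cancel: 14x + 0y = 18 - 25 = -7
Simplify: x = -1/2
Locus: Perpendicular bisector of the segment from (-4, 3) to (3, 3): the line x = -1/2


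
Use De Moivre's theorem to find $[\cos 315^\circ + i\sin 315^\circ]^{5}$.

By De Moivre: z^n = r^n(cos(nθ) + i sin(nθ))
= 1^5(cos(5*315°) + i sin(5*315°))
= 1(cos 135° + i sin 135°)
= -sqrt(2)/2 + (sqrt(2)/2)i


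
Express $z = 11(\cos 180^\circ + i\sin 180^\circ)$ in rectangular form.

a = r cos θ = 11 * -1 = -11
b = r sin θ = 11 * 0 = 0
z = -11


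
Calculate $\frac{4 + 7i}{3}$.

Divisor is real, so divide each part by 3:
= 4/3 + (7/3)i


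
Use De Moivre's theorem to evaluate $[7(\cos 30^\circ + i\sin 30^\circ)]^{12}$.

By De Moivre: z^n = r^n(cos(nθ) + i sin(nθ))
= 7^12(cos(12*30°) + i sin(12*30°))
= 13841287201(cos 0° + i sin 0°)
= 13841287201


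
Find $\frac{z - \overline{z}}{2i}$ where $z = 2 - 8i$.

z - conjugate(z) = 2bi
(z - conjugate(z))/(2i) = 2bi/(2i) = b = -8


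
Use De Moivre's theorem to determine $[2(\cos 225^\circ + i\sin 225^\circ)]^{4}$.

By De Moivre: z^n = r^n(cos(nθ) + i sin(nθ))
= 2^4(cos(4*225°) + i sin(4*225°))
= 16(cos 180° + i sin 180°)
= -16


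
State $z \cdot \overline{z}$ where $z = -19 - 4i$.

z * conjugate(z) = |z|^2 = a^2 + b^2
= (-19)^2 + (-4)^2 = 377


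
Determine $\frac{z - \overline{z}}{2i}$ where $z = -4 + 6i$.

z - conjugate(z) = 2bi
(z - conjugate(z))/(2i) = 2bi/(2i) = b = 6


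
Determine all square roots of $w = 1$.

|w| = 1, arg(w) = 0°
Root modulus = 1^(1/2) = 1
Root arguments: θ_k = (0° + 360°k)/2 for k = 0, 1, ..., 1
Roots: 1, -1


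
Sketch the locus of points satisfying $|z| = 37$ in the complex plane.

|z| = 37 means sqrt(x^2 + y^2) = 37
This is a circle of radius 37 centered at the origin


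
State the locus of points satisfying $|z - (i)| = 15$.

|z - z0| = r describes a circle centered at z0 with radius r
Here z0 = i and r = 15
Locus: Circle centered at (0, 1) with radius 15


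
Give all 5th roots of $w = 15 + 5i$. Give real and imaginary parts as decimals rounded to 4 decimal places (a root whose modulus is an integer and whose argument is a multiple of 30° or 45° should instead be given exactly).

|w| = sqrt(250) ≈ 15.811388, arg(w) ≈ 18.434949°
Root modulus = sqrt(250)^(1/5) ≈ 1.736977
Root arguments: θ_k = (arg(w) + 360°k)/5 for k = 0, 1, ..., 4
Compute each root as (root modulus)(cos θ_k + i sin θ_k) using full-precision intermediates, then round to 4 decimal places.
Roots: 1.7334 + 0.1117i, 0.4294 + 1.6831i, -1.4680 + 0.9285i, -1.3367 - 1.1092i, 0.6419 - 1.6140i


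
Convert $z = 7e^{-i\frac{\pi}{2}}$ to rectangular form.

a = r cos θ = 7 * 0 = 0
b = r sin θ = 7 * -1 = -7
z = -7i


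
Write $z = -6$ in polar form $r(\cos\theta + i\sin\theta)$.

r = |z| = sqrt(a^2 + b^2) = sqrt((-6)^2 + (0)^2) = sqrt(36 + 0) = sqrt(36) = 6
b = 0 and a < 0, so z lies on the negative real axis: θ = 180°
z = 6(cos 180° + i sin 180°)


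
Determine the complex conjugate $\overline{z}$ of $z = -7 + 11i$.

If z = a + bi, then conjugate(z) = a - bi
conjugate(-7 + 11i) = -7 - 11i


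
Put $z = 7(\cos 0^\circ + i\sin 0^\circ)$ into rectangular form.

a = r cos θ = 7 * 1 = 7
b = r sin θ = 7 * 0 = 0
z = 7


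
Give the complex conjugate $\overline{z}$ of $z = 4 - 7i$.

If z = a + bi, then conjugate(z) = a - bi
conjugate(4 - 7i) = 4 + 7i


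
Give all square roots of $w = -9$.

|w| = 9, arg(w) = 180°
Root modulus = 9^(1/2) = 3
Root arguments: θ_k = (180° + 360°k)/2 for k = 0, 1, ..., 1
Roots: 3i, -3i


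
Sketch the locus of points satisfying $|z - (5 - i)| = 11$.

|z - z0| = r describes a circle centered at z0 with radius r
Here z0 = 5 - i and r = 11
Locus: Circle centered at (5, -1) with radius 11


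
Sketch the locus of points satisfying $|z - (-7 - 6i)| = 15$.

|z - z0| = r describes a circle centered at z0 with radius r
Here z0 = -7 - 6i and r = 15
Locus: Circle centered at (-7, -6) with radius 15


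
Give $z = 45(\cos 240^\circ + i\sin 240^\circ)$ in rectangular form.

a = r cos θ = 45 * -1/2 = -45/2
b = r sin θ = 45 * -sqrt(3)/2 = -45*sqrt(3)/2
z = -45/2 - (45*sqrt(3)/2)i


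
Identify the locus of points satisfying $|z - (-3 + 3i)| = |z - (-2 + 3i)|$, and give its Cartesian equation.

|z - z1| = |z - z2| means z is equidistant from z1 and z2,
i.e. the perpendicular bisector of the segment from (-3, 3) to (-2, 3) (midpoint (-5/2, 3)).
With z = x + yi, square both sides:
(x - (-3))^2 + (y - 3)^2 = (x - (-2))^2 + (y - 3)^2
The x^2 and y^2 terms cancel: 2x + 0y = 13 - 18 = -5
Simplify: x = -5/2
Locus: Perpendicular bisector of the segment from (-3, 3) to (-2, 3): the line x = -5/2


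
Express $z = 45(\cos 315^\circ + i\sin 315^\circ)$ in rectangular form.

a = r cos θ = 45 * sqrt(2)/2 = 45*sqrt(2)/2
b = r sin θ = 45 * -sqrt(2)/2 = -45*sqrt(2)/2
z = 45*sqrt(2)/2 - (45*sqrt(2)/2)i


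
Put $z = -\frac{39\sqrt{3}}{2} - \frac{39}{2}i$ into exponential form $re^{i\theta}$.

r = |z| = sqrt((-39*sqrt(3)/2)^2 + (-39/2)^2) = sqrt(4563/4 + 1521/4) = sqrt(1521) = 39
θ = arctan(b/a) = arctan(-19.5/-33.775) (quadrant-adjusted) = 210° = 7π/6
z = 39e^(i*7π/6)


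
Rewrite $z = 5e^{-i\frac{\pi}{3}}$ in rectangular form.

a = r cos θ = 5 * 1/2 = 5/2
b = r sin θ = 5 * -sqrt(3)/2 = -5*sqrt(3)/2
z = 5/2 - (5*sqrt(3)/2)i


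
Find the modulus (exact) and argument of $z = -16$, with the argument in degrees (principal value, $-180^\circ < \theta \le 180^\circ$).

|z| = sqrt((-16)^2 + 0^2) = 16
b = 0 and a < 0, so z lies on the negative real axis: arg(z) = 180°


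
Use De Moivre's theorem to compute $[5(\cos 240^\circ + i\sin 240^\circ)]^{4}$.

By De Moivre: z^n = r^n(cos(nθ) + i sin(nθ))
= 5^4(cos(4*240°) + i sin(4*240°))
= 625(cos 240° + i sin 240°)
= -625/2 - (625*sqrt(3)/2)i
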